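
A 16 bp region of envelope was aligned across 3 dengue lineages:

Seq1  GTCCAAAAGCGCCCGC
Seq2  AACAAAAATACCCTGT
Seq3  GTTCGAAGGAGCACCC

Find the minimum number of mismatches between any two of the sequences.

6

Pairwise Hamming distances:
  Seq1 vs Seq2: 8
  Seq1 vs Seq3: 6
  Seq2 vs Seq3: 12
The smallest is 6, between Seq1 and Seq3.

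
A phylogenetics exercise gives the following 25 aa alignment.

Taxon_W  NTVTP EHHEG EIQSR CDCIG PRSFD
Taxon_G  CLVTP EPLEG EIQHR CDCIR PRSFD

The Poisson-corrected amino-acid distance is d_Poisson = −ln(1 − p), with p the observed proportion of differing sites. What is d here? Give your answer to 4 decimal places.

Differing sites — 1:N/C; 2:T/L; 7:H/P; 8:H/L; 14:S/H; 20:G/R.
p = 6/25 = 0.240000.
d = −ln(1 − 0.240000) = −ln(0.760000) = 0.2744.

0.2744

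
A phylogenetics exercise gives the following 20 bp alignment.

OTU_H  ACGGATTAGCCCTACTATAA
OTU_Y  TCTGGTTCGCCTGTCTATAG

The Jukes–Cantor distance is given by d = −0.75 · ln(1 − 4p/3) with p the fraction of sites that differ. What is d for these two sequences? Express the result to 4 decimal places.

0.5716

Mismatches occur at site 1 (A↔T), site 3 (G↔T), site 5 (A↔G), site 8 (A↔C), site 12 (C↔T), site 13 (T↔G), site 14 (A↔T), site 20 (A↔G).
p = 8/20 = 0.400000.
d = −0.75 · ln(1 − (4/3)·0.400000) = −0.75 · ln(0.466667) = −0.75 · (-0.762139) = 0.5716.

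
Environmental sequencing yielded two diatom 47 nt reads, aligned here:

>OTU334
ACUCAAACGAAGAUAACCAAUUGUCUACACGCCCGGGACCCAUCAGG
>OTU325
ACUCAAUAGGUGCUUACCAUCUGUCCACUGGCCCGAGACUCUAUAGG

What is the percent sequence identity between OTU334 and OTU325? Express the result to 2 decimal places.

Mismatches occur at site 7 (A→U), site 8 (C→A), site 10 (A→G), site 11 (A→U), site 13 (A→C), site 15 (A→U), site 20 (A→U), site 21 (U→C), site 26 (U→C), site 29 (A→U), site 30 (C→G), site 36 (G→A), site 40 (C→U), site 42 (A→U), site 43 (U→A), site 44 (C→U).
31 of the 47 sites match, so the percent identity is 31/47 × 100 = 65.96%.

65.96%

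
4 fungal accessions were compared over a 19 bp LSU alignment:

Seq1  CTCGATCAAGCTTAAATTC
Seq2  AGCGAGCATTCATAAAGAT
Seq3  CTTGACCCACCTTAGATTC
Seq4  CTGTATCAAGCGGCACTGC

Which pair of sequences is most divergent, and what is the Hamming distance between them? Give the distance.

Pairwise Hamming distances:
  Seq1 vs Seq2: 9
  Seq1 vs Seq3: 5
  Seq1 vs Seq4: 7
  Seq2 vs Seq3: 12
  Seq2 vs Seq4: 14
  Seq3 vs Seq4: 11
The largest is 14, between Seq2 and Seq4.

14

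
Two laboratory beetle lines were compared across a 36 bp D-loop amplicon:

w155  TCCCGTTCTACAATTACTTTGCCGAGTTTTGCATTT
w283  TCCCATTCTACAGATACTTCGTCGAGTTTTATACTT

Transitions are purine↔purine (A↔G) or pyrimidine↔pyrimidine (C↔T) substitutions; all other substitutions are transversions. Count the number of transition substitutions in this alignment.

Differing sites — 5:G/A (Ti); 13:A/G (Ti); 14:T/A (Tv); 20:T/C (Ti); 22:C/T (Ti); 31:G/A (Ti); 32:C/T (Ti); 34:T/C (Ti).
Of the 8 differences, 7 transitions and 1 transversion, so the answer is 7.

7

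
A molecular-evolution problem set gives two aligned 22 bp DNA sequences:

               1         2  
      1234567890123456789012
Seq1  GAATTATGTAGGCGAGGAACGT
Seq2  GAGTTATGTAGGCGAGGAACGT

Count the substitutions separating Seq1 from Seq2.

Differing sites — 3:A/G.
That gives 1 mismatch out of 22 aligned sites, so the Hamming distance is 1.

1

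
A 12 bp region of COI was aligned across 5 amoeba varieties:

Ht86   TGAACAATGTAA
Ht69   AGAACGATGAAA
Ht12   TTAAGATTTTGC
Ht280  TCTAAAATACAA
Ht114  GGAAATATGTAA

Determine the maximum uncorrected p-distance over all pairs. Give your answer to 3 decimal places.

Pairwise Hamming distances:
  Ht86 vs Ht69: 3
  Ht86 vs Ht12: 6
  Ht86 vs Ht280: 5
  Ht86 vs Ht114: 3
  Ht69 vs Ht12: 9
  Ht69 vs Ht280: 7
  Ht69 vs Ht114: 4
  Ht12 vs Ht280: 8
  Ht12 vs Ht114: 8
  Ht280 vs Ht114: 6
The largest is 9 mismatches, between Ht69 and Ht12; p = 9/12 = 0.750.

0.750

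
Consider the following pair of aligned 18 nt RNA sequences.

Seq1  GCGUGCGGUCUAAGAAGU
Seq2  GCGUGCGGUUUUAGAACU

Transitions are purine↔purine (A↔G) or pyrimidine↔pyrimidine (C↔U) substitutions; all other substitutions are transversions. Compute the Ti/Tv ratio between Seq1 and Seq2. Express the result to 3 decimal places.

Mismatches occur at site 10 (C/U, transition), site 12 (A/U, transversion), site 17 (G/C, transversion).
Of the 3 differences, 1 transition and 2 transversions, so Ti/Tv = 1/2 = 0.500.

0.500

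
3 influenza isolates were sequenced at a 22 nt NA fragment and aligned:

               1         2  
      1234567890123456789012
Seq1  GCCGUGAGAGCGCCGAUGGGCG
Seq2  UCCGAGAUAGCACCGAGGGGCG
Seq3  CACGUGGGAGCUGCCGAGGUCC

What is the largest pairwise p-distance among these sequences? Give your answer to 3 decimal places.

0.545

Pairwise Hamming distances:
  Seq1 vs Seq2: 5
  Seq1 vs Seq3: 10
  Seq2 vs Seq3: 12
The largest is 12 mismatches, between Seq2 and Seq3; p = 12/22 = 0.545.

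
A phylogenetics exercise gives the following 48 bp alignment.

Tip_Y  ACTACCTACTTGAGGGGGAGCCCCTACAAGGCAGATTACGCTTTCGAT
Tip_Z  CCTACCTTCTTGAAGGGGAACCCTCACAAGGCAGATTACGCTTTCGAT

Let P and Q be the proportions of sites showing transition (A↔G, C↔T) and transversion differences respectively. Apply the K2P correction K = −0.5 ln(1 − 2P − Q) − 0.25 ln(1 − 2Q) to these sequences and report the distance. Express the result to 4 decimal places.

The sequences differ at positions 1 (A/C, transversion), 8 (A/T, transversion), 14 (G/A, transition), 20 (G/A, transition), 24 (C/T, transition), 25 (T/C, transition).
Of the 6 differences, 4 transitions and 2 transversions over 48 sites: P = 4/48 = 0.083333, Q = 2/48 = 0.041667.
d = −0.5·ln(0.791667) − 0.25·ln(0.916666) = −0.5·(-0.233614) − 0.25·(-0.087012) = 0.1386.

0.1386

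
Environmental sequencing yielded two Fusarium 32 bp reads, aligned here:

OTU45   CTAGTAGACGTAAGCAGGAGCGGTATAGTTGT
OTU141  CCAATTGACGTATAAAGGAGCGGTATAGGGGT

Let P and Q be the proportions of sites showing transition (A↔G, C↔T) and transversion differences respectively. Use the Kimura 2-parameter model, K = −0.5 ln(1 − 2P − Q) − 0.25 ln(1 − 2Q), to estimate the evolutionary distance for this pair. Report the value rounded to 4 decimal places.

Mismatches occur at site 2 (T→C, transition), site 4 (G→A, transition), site 6 (A→T, transversion), site 13 (A→T, transversion), site 14 (G→A, transition), site 15 (C→A, transversion), site 29 (T→G, transversion), site 30 (T→G, transversion).
Of the 8 differences, 3 transitions and 5 transversions over 32 sites: P = 3/32 = 0.093750, Q = 5/32 = 0.156250.
d = −0.5·ln(0.656250) − 0.25·ln(0.687500) = −0.5·(-0.421213) − 0.25·(-0.374693) = 0.3043.

0.3043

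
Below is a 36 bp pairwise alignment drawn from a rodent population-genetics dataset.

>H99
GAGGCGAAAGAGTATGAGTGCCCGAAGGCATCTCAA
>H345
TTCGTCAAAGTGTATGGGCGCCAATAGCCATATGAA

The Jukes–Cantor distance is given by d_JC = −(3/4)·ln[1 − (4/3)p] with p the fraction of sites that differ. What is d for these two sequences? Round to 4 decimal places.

Mismatches occur at site 1 (G→T), site 2 (A→T), site 3 (G→C), site 5 (C→T), site 6 (G→C), site 11 (A→T), site 17 (A→G), site 19 (T→C), site 23 (C→A), site 24 (G→A), site 25 (A→T), site 28 (G→C), site 32 (C→A), site 34 (C→G).
p = 14/36 = 0.388889.
d = −0.75 · ln(1 − (4/3)·0.388889) = −0.75 · ln(0.481481) = −0.75 · (-0.730889) = 0.5482.

0.5482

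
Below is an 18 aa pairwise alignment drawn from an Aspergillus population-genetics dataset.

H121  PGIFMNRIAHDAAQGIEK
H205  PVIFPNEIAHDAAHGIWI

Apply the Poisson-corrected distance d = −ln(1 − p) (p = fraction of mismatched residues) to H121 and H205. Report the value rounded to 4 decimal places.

0.4055

Differing sites — 2:G/V; 5:M/P; 7:R/E; 14:Q/H; 17:E/W; 18:K/I.
p = 6/18 = 0.333333.
d = −ln(1 − 0.333333) = −ln(0.666667) = 0.4055.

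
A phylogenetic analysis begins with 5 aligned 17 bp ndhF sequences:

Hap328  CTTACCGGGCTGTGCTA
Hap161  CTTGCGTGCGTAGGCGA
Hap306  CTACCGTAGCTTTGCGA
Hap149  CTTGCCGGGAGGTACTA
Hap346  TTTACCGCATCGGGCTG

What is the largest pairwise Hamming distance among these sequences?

Pairwise Hamming distances:
  Hap328 vs Hap161: 8
  Hap328 vs Hap306: 7
  Hap328 vs Hap149: 4
  Hap328 vs Hap346: 7
  Hap161 vs Hap306: 7
  Hap161 vs Hap149: 9
  Hap161 vs Hap346: 11
  Hap306 vs Hap149: 10
  Hap306 vs Hap346: 13
  Hap149 vs Hap346: 9
The largest is 13, between Hap306 and Hap346.

13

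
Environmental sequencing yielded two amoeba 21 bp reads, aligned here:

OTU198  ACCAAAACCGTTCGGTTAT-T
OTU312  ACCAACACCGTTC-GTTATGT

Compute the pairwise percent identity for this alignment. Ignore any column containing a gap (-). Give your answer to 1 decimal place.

Excluding the 2 gap columns leaves 19 comparable sites.
The sequences differ at position 6 (A/C).
18 of the 19 comparable sites match, so the percent identity is 18/19 × 100 = 94.7%.

94.7%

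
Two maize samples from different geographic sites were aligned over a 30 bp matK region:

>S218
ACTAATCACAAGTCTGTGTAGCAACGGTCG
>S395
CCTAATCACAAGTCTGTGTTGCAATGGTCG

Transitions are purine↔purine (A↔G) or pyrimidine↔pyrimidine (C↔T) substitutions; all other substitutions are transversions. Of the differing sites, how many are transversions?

The sequences differ at positions 1 (A/C, transversion), 20 (A/T, transversion), 25 (C/T, transition).
Of the 3 differences, 1 transition and 2 transversions, so the answer is 2.

2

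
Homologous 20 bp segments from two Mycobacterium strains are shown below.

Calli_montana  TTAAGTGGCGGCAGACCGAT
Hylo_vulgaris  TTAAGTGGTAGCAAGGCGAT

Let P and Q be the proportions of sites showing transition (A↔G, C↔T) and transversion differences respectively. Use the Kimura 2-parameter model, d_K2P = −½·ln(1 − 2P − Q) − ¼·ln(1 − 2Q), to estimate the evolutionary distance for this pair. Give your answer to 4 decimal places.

Differing sites — 9:C/T (Ti); 10:G/A (Ti); 14:G/A (Ti); 15:A/G (Ti); 16:C/G (Tv).
Of the 5 differences, 4 transitions and 1 transversion over 20 sites: P = 4/20 = 0.200000, Q = 1/20 = 0.050000.
d = −0.5·ln(0.550000) − 0.25·ln(0.900000) = −0.5·(-0.597837) − 0.25·(-0.105361) = 0.3253.

0.3253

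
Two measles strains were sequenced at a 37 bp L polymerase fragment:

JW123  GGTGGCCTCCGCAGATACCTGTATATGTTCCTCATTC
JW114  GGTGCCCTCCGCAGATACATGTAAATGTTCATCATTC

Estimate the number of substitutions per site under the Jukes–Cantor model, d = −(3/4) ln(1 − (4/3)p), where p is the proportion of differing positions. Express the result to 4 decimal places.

The sequences differ at positions 5 (G/C), 19 (C/A), 24 (T/A), 31 (C/A).
p = 4/37 = 0.108108.
d = −0.75 · ln(1 − (4/3)·0.108108) = −0.75 · ln(0.855856) = −0.75 · (-0.155653) = 0.1167.

0.1167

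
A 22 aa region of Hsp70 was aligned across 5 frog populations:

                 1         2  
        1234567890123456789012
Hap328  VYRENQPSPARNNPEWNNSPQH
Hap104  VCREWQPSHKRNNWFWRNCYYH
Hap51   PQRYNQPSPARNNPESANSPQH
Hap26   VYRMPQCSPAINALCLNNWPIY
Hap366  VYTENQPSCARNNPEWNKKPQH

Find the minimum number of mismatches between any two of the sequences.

Pairwise Hamming distances:
  Hap328 vs Hap104: 10
  Hap328 vs Hap51: 5
  Hap328 vs Hap26: 11
  Hap328 vs Hap366: 4
  Hap104 vs Hap51: 13
  Hap104 vs Hap26: 16
  Hap104 vs Hap366: 12
  Hap51 vs Hap26: 14
  Hap51 vs Hap366: 9
  Hap26 vs Hap366: 14
The smallest is 4, between Hap328 and Hap366.

4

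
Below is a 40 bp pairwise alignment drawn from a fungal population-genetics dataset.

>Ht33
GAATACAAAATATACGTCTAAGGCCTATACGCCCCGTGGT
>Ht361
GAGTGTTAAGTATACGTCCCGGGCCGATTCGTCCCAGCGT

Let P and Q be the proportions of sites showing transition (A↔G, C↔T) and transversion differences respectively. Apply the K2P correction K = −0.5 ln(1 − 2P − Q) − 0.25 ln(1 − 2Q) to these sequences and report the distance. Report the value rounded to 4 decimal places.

Differing sites — 3:A/G (Ti); 5:A/G (Ti); 6:C/T (Ti); 7:A/T (Tv); 10:A/G (Ti); 19:T/C (Ti); 20:A/C (Tv); 21:A/G (Ti); 26:T/G (Tv); 29:A/T (Tv); 32:C/T (Ti); 36:G/A (Ti); 37:T/G (Tv); 38:G/C (Tv).
Of the 14 differences, 8 transitions and 6 transversions over 40 sites: P = 8/40 = 0.200000, Q = 6/40 = 0.150000.
d = −0.5·ln(0.450000) − 0.25·ln(0.700000) = −0.5·(-0.798508) − 0.25·(-0.356675) = 0.4884.

0.4884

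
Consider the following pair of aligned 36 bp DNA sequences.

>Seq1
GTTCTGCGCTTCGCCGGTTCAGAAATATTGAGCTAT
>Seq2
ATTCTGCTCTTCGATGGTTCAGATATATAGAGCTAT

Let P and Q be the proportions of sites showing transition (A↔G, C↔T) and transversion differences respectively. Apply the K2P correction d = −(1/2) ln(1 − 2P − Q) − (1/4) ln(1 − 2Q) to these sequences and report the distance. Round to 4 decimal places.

Mismatches occur at site 1 (G→A, transition), site 8 (G→T, transversion), site 14 (C→A, transversion), site 15 (C→T, transition), site 24 (A→T, transversion), site 29 (T→A, transversion).
Of the 6 differences, 2 transitions and 4 transversions over 36 sites: P = 2/36 = 0.055556, Q = 4/36 = 0.111111.
d = −0.5·ln(0.777777) − 0.25·ln(0.777778) = −0.5·(-0.251315) − 0.25·(-0.251314) = 0.1885.

0.1885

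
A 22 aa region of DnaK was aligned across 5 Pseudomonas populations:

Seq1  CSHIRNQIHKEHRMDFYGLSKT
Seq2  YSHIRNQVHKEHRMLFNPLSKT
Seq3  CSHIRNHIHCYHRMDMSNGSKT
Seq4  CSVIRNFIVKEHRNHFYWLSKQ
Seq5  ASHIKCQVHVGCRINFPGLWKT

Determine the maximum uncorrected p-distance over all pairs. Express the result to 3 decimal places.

0.727

Pairwise Hamming distances:
  Seq1 vs Seq2: 5
  Seq1 vs Seq3: 7
  Seq1 vs Seq4: 7
  Seq1 vs Seq5: 11
  Seq2 vs Seq3: 10
  Seq2 vs Seq4: 10
  Seq2 vs Seq5: 11
  Seq3 vs Seq4: 12
  Seq3 vs Seq5: 15
  Seq4 vs Seq5: 16
The largest is 16 mismatches, between Seq4 and Seq5; p = 16/22 = 0.727.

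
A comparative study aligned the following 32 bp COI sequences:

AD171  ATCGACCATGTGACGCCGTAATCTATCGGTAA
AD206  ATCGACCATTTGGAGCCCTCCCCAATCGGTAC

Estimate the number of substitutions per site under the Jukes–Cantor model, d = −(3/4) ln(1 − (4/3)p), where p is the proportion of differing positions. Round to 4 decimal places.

0.3525

Differing sites — 10:G/T; 13:A/G; 14:C/A; 18:G/C; 20:A/C; 21:A/C; 22:T/C; 24:T/A; 32:A/C.
p = 9/32 = 0.281250.
d = −0.75 · ln(1 − (4/3)·0.281250) = −0.75 · ln(0.625000) = −0.75 · (-0.470004) = 0.3525.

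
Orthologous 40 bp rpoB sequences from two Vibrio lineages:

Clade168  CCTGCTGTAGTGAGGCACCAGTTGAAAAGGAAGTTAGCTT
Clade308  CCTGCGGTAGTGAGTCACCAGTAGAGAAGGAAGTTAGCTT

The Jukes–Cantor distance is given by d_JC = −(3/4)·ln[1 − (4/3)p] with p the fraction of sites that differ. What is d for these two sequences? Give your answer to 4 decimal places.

0.1073

The sequences differ at positions 6 (T/G), 15 (G/T), 23 (T/A), 26 (A/G).
p = 4/40 = 0.100000.
d = −0.75 · ln(1 − (4/3)·0.100000) = −0.75 · ln(0.866667) = −0.75 · (-0.143100) = 0.1073.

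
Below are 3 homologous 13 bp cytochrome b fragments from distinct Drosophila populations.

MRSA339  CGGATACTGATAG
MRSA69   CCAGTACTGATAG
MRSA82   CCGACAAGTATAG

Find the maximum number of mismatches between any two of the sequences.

6

Pairwise Hamming distances:
  MRSA339 vs MRSA69: 3
  MRSA339 vs MRSA82: 5
  MRSA69 vs MRSA82: 6
The largest is 6, between MRSA69 and MRSA82.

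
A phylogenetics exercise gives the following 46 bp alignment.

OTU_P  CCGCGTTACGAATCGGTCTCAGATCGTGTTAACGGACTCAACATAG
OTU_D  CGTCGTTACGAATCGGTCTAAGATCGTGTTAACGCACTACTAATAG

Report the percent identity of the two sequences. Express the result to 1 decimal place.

Mismatches occur at site 2 (C→G), site 3 (G→T), site 20 (C→A), site 35 (G→C), site 39 (C→A), site 40 (A→C), site 41 (A→T), site 42 (C→A).
38 of the 46 sites match, so the percent identity is 38/46 × 100 = 82.6%.

82.6%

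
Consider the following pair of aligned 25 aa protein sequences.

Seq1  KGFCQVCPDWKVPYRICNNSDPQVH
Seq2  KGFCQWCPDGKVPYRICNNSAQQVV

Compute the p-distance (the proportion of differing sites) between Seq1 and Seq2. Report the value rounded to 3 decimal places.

0.200

Mismatches occur at site 6 (V↔W), site 10 (W↔G), site 21 (D↔A), site 22 (P↔Q), site 25 (H↔V).
There are 5 differences over 25 sites, so p = 5/25 = 0.200.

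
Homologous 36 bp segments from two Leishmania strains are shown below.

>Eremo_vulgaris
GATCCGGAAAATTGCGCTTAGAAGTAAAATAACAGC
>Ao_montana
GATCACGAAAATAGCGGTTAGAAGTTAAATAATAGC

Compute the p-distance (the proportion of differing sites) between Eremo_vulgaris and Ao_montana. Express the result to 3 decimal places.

The sequences differ at positions 5 (C/A), 6 (G/C), 13 (T/A), 17 (C/G), 26 (A/T), 33 (C/T).
There are 6 differences over 36 sites, so p = 6/36 = 0.167.

0.167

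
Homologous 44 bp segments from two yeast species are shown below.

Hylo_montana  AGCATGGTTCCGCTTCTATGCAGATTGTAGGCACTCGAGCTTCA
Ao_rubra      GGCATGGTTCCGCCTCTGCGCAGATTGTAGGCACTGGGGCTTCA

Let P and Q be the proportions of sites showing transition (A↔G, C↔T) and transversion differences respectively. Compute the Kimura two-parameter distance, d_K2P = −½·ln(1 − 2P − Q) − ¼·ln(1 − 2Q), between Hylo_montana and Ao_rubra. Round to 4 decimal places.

Mismatches occur at site 1 (A/G, transition), site 14 (T/C, transition), site 18 (A/G, transition), site 19 (T/C, transition), site 36 (C/G, transversion), site 38 (A/G, transition).
Of the 6 differences, 5 transitions and 1 transversion over 44 sites: P = 5/44 = 0.113636, Q = 1/44 = 0.022727.
d = −0.5·ln(0.750001) − 0.25·ln(0.954546) = −0.5·(-0.287681) − 0.25·(-0.046519) = 0.1555.

0.1555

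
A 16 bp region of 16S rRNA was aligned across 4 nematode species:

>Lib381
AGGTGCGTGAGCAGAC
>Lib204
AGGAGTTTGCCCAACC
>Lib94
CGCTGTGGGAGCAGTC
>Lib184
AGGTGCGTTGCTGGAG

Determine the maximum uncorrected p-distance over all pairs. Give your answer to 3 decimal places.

Pairwise Hamming distances:
  Lib381 vs Lib204: 7
  Lib381 vs Lib94: 5
  Lib381 vs Lib184: 6
  Lib204 vs Lib94: 9
  Lib204 vs Lib184: 10
  Lib94 vs Lib184: 11
The largest is 11 mismatches, between Lib94 and Lib184; p = 11/16 = 0.688.

0.688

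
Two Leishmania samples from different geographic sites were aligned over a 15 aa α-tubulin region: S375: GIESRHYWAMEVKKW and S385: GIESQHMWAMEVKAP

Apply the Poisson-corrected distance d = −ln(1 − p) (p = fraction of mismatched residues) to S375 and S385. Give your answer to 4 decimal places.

Mismatches occur at site 5 (R↔Q), site 7 (Y↔M), site 14 (K↔A), site 15 (W↔P).
p = 4/15 = 0.266667.
d = −ln(1 − 0.266667) = −ln(0.733333) = 0.3102.

0.3102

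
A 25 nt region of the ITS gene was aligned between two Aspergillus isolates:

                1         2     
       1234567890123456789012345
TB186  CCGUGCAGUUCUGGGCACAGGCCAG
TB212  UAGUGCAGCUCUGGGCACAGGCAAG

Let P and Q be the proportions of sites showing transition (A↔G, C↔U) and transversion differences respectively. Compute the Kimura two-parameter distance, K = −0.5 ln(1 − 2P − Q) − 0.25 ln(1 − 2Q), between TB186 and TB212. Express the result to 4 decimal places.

Mismatches occur at site 1 (C↔U, transition), site 2 (C↔A, transversion), site 9 (U↔C, transition), site 23 (C↔A, transversion).
Of the 4 differences, 2 transitions and 2 transversions over 25 sites: P = 2/25 = 0.080000, Q = 2/25 = 0.080000.
d = −0.5·ln(0.760000) − 0.25·ln(0.840000) = −0.5·(-0.274437) − 0.25·(-0.174353) = 0.1808.

0.1808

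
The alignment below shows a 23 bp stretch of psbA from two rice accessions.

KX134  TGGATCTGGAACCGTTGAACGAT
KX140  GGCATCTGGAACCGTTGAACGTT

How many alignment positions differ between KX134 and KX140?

3

Differing sites — 1:T/G; 3:G/C; 22:A/T.
That gives 3 mismatches out of 23 aligned sites, so the Hamming distance is 3.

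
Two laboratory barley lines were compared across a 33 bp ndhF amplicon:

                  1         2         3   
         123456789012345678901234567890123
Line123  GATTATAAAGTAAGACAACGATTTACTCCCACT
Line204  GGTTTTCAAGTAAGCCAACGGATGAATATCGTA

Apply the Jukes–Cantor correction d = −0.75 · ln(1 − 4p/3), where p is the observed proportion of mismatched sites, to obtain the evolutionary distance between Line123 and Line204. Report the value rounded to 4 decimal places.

0.5587

Differing sites — 2:A/G; 5:A/T; 7:A/C; 15:A/C; 21:A/G; 22:T/A; 24:T/G; 26:C/A; 28:C/A; 29:C/T; 31:A/G; 32:C/T; 33:T/A.
p = 13/33 = 0.393939.
d = −0.75 · ln(1 − (4/3)·0.393939) = −0.75 · ln(0.474748) = −0.75 · (-0.744971) = 0.5587.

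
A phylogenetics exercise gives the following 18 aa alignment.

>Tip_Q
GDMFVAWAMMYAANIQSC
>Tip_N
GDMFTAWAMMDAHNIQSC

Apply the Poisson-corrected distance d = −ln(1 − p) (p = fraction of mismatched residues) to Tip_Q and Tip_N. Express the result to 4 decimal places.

0.1823

Differing sites — 5:V/T; 11:Y/D; 13:A/H.
p = 3/18 = 0.166667.
d = −ln(1 − 0.166667) = −ln(0.833333) = 0.1823.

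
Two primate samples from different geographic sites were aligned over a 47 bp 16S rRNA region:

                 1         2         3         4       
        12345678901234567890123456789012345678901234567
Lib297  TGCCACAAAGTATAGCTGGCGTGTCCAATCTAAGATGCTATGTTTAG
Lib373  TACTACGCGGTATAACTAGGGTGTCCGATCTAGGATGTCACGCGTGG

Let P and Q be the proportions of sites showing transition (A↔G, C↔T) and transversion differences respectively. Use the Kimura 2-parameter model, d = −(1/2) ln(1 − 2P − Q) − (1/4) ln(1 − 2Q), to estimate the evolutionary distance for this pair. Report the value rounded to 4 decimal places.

0.5140

Differing sites — 2:G/A (Ti); 4:C/T (Ti); 7:A/G (Ti); 8:A/C (Tv); 9:A/G (Ti); 15:G/A (Ti); 18:G/A (Ti); 20:C/G (Tv); 27:A/G (Ti); 33:A/G (Ti); 38:C/T (Ti); 39:T/C (Ti); 41:T/C (Ti); 43:T/C (Ti); 44:T/G (Tv); 46:A/G (Ti).
Of the 16 differences, 13 transitions and 3 transversions over 47 sites: P = 13/47 = 0.276596, Q = 3/47 = 0.063830.
d = −0.5·ln(0.382978) − 0.25·ln(0.872340) = −0.5·(-0.959778) − 0.25·(-0.136576) = 0.5140.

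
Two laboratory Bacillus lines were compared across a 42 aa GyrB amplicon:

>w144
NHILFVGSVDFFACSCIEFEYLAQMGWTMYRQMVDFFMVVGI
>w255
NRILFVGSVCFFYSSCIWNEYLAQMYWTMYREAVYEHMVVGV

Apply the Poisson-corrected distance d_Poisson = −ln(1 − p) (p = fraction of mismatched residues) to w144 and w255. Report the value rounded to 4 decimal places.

The sequences differ at positions 2 (H/R), 10 (D/C), 13 (A/Y), 14 (C/S), 18 (E/W), 19 (F/N), 26 (G/Y), 32 (Q/E), 33 (M/A), 35 (D/Y), 36 (F/E), 37 (F/H), 42 (I/V).
p = 13/42 = 0.309524.
d = −ln(1 − 0.309524) = −ln(0.690476) = 0.3704.

0.3704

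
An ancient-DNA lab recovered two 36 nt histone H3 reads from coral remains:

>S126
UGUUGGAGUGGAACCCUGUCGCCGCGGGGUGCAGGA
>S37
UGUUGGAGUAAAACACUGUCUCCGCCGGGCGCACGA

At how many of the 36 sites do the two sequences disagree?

Mismatches occur at site 10 (G→A), site 11 (G→A), site 15 (C→A), site 21 (G→U), site 26 (G→C), site 30 (U→C), site 34 (G→C).
That gives 7 mismatches out of 36 aligned sites, so the Hamming distance is 7.

7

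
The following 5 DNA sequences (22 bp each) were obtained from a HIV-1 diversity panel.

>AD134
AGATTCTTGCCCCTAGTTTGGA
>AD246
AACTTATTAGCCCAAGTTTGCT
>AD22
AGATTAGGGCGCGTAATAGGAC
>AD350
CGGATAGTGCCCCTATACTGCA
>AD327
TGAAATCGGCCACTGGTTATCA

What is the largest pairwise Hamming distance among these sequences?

16

Pairwise Hamming distances:
  AD134 vs AD246: 8
  AD134 vs AD22: 10
  AD134 vs AD350: 9
  AD134 vs AD327: 11
  AD246 vs AD22: 14
  AD246 vs AD350: 12
  AD246 vs AD327: 16
  AD22 vs AD350: 12
  AD22 vs AD327: 15
  AD350 vs AD327: 13
The largest is 16, between AD246 and AD327.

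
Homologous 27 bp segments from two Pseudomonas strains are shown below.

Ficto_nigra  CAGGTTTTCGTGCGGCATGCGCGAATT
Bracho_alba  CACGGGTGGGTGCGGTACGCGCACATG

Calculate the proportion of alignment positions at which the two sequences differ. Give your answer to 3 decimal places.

The sequences differ at positions 3 (G/C), 5 (T/G), 6 (T/G), 8 (T/G), 9 (C/G), 16 (C/T), 18 (T/C), 23 (G/A), 24 (A/C), 27 (T/G).
There are 10 differences over 27 sites, so p = 10/27 = 0.370.

0.370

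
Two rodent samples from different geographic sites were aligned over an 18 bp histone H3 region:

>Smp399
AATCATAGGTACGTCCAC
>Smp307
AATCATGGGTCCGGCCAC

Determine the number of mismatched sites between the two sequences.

Differing sites — 7:A/G; 11:A/C; 14:T/G.
That gives 3 mismatches out of 18 aligned sites, so the Hamming distance is 3.

3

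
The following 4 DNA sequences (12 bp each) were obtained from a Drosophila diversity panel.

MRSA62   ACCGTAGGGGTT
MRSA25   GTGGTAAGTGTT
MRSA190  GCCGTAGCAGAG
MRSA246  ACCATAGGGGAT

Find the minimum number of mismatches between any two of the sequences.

Pairwise Hamming distances:
  MRSA62 vs MRSA25: 5
  MRSA62 vs MRSA190: 5
  MRSA62 vs MRSA246: 2
  MRSA25 vs MRSA190: 7
  MRSA25 vs MRSA246: 7
  MRSA190 vs MRSA246: 5
The smallest is 2, between MRSA62 and MRSA246.

2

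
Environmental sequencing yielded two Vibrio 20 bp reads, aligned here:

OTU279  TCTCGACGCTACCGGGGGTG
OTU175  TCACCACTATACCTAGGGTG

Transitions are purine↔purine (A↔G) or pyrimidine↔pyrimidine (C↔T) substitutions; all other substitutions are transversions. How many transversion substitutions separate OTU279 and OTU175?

5

The sequences differ at positions 3 (T/A, transversion), 5 (G/C, transversion), 8 (G/T, transversion), 9 (C/A, transversion), 14 (G/T, transversion), 15 (G/A, transition).
Of the 6 differences, 1 transition and 5 transversions, so the answer is 5.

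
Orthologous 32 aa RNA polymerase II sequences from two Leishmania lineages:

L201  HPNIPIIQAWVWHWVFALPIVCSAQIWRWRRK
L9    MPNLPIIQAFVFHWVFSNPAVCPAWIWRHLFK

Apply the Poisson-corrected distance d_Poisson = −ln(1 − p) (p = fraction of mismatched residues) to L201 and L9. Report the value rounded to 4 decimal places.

The sequences differ at positions 1 (H/M), 4 (I/L), 10 (W/F), 12 (W/F), 17 (A/S), 18 (L/N), 20 (I/A), 23 (S/P), 25 (Q/W), 29 (W/H), 30 (R/L), 31 (R/F).
p = 12/32 = 0.375000.
d = −ln(1 − 0.375000) = −ln(0.625000) = 0.4700.

0.4700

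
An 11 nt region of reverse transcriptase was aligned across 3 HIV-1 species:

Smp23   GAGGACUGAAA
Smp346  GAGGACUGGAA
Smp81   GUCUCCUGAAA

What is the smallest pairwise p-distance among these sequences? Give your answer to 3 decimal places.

Pairwise Hamming distances:
  Smp23 vs Smp346: 1
  Smp23 vs Smp81: 4
  Smp346 vs Smp81: 5
The smallest is 1 mismatch, between Smp23 and Smp346; p = 1/11 = 0.091.

0.091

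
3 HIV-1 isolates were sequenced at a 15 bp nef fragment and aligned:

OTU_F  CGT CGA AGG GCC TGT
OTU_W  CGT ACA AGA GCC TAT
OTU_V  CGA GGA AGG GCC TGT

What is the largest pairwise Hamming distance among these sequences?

Pairwise Hamming distances:
  OTU_F vs OTU_W: 4
  OTU_F vs OTU_V: 2
  OTU_W vs OTU_V: 5
The largest is 5, between OTU_W and OTU_V.

5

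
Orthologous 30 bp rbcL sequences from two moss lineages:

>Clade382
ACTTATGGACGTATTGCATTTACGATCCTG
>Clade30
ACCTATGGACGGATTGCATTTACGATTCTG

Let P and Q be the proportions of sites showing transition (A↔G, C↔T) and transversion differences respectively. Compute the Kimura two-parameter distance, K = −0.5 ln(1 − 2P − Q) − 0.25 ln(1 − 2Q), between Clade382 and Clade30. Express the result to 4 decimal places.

0.1084

The sequences differ at positions 3 (T/C, transition), 12 (T/G, transversion), 27 (C/T, transition).
Of the 3 differences, 2 transitions and 1 transversion over 30 sites: P = 2/30 = 0.066667, Q = 1/30 = 0.033333.
d = −0.5·ln(0.833333) − 0.25·ln(0.933334) = −0.5·(-0.182322) − 0.25·(-0.068992) = 0.1084.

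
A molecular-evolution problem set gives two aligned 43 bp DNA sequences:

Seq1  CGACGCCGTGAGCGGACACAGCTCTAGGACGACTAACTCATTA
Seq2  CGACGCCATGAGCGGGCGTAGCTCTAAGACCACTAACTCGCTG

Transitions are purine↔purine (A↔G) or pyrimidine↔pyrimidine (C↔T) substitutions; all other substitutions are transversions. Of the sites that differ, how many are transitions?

8

Mismatches occur at site 8 (G↔A, transition), site 16 (A↔G, transition), site 18 (A↔G, transition), site 19 (C↔T, transition), site 27 (G↔A, transition), site 31 (G↔C, transversion), site 40 (A↔G, transition), site 41 (T↔C, transition), site 43 (A↔G, transition).
Of the 9 differences, 8 transitions and 1 transversion, so the answer is 8.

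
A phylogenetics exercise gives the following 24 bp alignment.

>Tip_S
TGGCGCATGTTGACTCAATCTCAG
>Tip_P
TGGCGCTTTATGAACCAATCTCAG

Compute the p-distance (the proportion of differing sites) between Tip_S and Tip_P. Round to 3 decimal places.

Mismatches occur at site 7 (A↔T), site 9 (G↔T), site 10 (T↔A), site 14 (C↔A), site 15 (T↔C).
There are 5 differences over 24 sites, so p = 5/24 = 0.208.

0.208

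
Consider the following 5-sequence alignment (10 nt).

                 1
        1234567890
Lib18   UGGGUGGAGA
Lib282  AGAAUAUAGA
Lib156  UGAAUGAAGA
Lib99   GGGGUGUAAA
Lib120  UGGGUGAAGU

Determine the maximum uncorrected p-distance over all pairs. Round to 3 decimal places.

Pairwise Hamming distances:
  Lib18 vs Lib282: 5
  Lib18 vs Lib156: 3
  Lib18 vs Lib99: 3
  Lib18 vs Lib120: 2
  Lib282 vs Lib156: 3
  Lib282 vs Lib99: 5
  Lib282 vs Lib120: 6
  Lib156 vs Lib99: 5
  Lib156 vs Lib120: 3
  Lib99 vs Lib120: 4
The largest is 6 mismatches, between Lib282 and Lib120; p = 6/10 = 0.600.

0.600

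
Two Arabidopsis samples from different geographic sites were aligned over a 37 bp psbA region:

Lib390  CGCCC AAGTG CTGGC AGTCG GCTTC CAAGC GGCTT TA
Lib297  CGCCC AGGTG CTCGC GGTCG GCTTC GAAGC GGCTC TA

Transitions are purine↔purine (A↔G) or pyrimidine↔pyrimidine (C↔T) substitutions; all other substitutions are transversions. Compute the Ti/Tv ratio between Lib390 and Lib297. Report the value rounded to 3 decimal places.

Differing sites — 7:A/G (Ti); 13:G/C (Tv); 16:A/G (Ti); 26:C/G (Tv); 35:T/C (Ti).
Of the 5 differences, 3 transitions and 2 transversions, so Ti/Tv = 3/2 = 1.500.

1.500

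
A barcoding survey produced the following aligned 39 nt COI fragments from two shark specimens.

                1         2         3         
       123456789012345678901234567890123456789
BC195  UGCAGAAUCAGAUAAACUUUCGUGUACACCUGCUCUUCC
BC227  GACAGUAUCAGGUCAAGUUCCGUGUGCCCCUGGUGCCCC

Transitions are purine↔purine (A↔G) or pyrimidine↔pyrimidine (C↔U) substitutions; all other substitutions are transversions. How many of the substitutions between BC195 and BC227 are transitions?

6

Differing sites — 1:U/G (Tv); 2:G/A (Ti); 6:A/U (Tv); 12:A/G (Ti); 14:A/C (Tv); 17:C/G (Tv); 20:U/C (Ti); 26:A/G (Ti); 28:A/C (Tv); 33:C/G (Tv); 35:C/G (Tv); 36:U/C (Ti); 37:U/C (Ti).
Of the 13 differences, 6 transitions and 7 transversions, so the answer is 6.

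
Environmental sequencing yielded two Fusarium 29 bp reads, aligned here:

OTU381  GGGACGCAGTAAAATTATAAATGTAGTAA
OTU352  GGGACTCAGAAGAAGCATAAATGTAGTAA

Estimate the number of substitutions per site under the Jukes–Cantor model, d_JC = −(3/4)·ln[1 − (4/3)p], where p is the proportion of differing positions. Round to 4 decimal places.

0.1959

The sequences differ at positions 6 (G/T), 10 (T/A), 12 (A/G), 15 (T/G), 16 (T/C).
p = 5/29 = 0.172414.
d = −0.75 · ln(1 − (4/3)·0.172414) = −0.75 · ln(0.770115) = −0.75 · (-0.261215) = 0.1959.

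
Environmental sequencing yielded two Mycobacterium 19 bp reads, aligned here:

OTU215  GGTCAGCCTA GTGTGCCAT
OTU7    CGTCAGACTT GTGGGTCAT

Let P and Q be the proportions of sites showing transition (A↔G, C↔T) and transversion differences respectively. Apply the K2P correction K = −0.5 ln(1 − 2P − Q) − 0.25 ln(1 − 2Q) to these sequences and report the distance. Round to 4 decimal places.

Mismatches occur at site 1 (G/C, transversion), site 7 (C/A, transversion), site 10 (A/T, transversion), site 14 (T/G, transversion), site 16 (C/T, transition).
Of the 5 differences, 1 transition and 4 transversions over 19 sites: P = 1/19 = 0.052632, Q = 4/19 = 0.210526.
d = −0.5·ln(0.684210) − 0.25·ln(0.578948) = −0.5·(-0.379490) − 0.25·(-0.546543) = 0.3264.

0.3264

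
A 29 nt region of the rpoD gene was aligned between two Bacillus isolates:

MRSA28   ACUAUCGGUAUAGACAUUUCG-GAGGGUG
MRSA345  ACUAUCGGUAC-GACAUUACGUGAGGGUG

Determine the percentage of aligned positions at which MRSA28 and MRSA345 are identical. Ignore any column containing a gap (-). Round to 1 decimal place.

92.6%

Excluding the 2 gap columns leaves 27 comparable sites.
Differing sites — 11:U/C; 19:U/A.
25 of the 27 comparable sites match, so the percent identity is 25/27 × 100 = 92.6%.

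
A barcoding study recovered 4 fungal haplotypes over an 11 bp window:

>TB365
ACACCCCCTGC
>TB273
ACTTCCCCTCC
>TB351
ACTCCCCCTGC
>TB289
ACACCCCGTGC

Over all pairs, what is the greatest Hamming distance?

4

Pairwise Hamming distances:
  TB365 vs TB273: 3
  TB365 vs TB351: 1
  TB365 vs TB289: 1
  TB273 vs TB351: 2
  TB273 vs TB289: 4
  TB351 vs TB289: 2
The largest is 4, between TB273 and TB289.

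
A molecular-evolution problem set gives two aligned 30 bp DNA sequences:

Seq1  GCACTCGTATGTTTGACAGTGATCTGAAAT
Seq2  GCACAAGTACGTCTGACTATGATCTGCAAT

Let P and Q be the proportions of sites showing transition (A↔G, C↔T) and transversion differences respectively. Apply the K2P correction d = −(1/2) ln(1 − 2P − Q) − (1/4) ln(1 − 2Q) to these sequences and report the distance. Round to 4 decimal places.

The sequences differ at positions 5 (T/A, transversion), 6 (C/A, transversion), 10 (T/C, transition), 13 (T/C, transition), 18 (A/T, transversion), 19 (G/A, transition), 27 (A/C, transversion).
Of the 7 differences, 3 transitions and 4 transversions over 30 sites: P = 3/30 = 0.100000, Q = 4/30 = 0.133333.
d = −0.5·ln(0.666667) − 0.25·ln(0.733334) = −0.5·(-0.405465) − 0.25·(-0.310154) = 0.2803.

0.2803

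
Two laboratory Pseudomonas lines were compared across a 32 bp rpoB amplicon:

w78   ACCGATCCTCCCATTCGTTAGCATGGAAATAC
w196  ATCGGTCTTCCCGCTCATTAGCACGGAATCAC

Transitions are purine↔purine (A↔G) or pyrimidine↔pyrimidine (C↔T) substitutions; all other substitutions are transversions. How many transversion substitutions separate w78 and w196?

Differing sites — 2:C/T (Ti); 5:A/G (Ti); 8:C/T (Ti); 13:A/G (Ti); 14:T/C (Ti); 17:G/A (Ti); 24:T/C (Ti); 29:A/T (Tv); 30:T/C (Ti).
Of the 9 differences, 8 transitions and 1 transversion, so the answer is 1.

1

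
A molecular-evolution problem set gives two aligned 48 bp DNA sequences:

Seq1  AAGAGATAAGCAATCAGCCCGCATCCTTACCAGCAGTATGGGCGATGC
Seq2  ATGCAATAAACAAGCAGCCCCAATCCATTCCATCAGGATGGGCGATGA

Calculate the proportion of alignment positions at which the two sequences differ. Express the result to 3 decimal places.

Mismatches occur at site 2 (A↔T), site 4 (A↔C), site 5 (G↔A), site 10 (G↔A), site 14 (T↔G), site 21 (G↔C), site 22 (C↔A), site 27 (T↔A), site 29 (A↔T), site 33 (G↔T), site 37 (T↔G), site 48 (C↔A).
There are 12 differences over 48 sites, so p = 12/48 = 0.250.

0.250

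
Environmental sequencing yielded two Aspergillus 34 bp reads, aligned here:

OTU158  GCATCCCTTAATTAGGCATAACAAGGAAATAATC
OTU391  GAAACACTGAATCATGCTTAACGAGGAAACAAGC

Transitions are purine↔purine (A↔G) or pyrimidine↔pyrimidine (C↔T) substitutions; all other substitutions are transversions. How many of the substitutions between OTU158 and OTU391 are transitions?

3

Differing sites — 2:C/A (Tv); 4:T/A (Tv); 6:C/A (Tv); 9:T/G (Tv); 13:T/C (Ti); 15:G/T (Tv); 18:A/T (Tv); 23:A/G (Ti); 30:T/C (Ti); 33:T/G (Tv).
Of the 10 differences, 3 transitions and 7 transversions, so the answer is 3.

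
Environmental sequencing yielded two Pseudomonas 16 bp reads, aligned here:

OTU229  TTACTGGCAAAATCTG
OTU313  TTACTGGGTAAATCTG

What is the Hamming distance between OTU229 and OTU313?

Mismatches occur at site 8 (C→G), site 9 (A→T).
That gives 2 mismatches out of 16 aligned sites, so the Hamming distance is 2.

2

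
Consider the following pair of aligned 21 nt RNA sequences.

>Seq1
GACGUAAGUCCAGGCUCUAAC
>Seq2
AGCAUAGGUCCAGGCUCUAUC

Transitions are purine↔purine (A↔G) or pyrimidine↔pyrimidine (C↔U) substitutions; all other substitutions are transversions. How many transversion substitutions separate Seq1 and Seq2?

1

The sequences differ at positions 1 (G/A, transition), 2 (A/G, transition), 4 (G/A, transition), 7 (A/G, transition), 20 (A/U, transversion).
Of the 5 differences, 4 transitions and 1 transversion, so the answer is 1.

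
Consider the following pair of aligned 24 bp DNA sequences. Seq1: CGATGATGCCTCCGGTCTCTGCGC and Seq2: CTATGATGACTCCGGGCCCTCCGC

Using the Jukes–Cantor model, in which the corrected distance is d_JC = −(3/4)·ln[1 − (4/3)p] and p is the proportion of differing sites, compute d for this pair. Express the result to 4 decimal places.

0.2441

The sequences differ at positions 2 (G/T), 9 (C/A), 16 (T/G), 18 (T/C), 21 (G/C).
p = 5/24 = 0.208333.
d = −0.75 · ln(1 − (4/3)·0.208333) = −0.75 · ln(0.722223) = −0.75 · (-0.325421) = 0.2441.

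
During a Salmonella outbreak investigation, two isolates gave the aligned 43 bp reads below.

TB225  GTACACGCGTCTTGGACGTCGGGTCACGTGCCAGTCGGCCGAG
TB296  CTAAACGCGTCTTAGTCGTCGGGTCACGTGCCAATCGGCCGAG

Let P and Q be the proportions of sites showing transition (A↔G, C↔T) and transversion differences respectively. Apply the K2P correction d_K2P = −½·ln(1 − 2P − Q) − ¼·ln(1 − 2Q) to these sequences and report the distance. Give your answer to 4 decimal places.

0.1264

Mismatches occur at site 1 (G→C, transversion), site 4 (C→A, transversion), site 14 (G→A, transition), site 16 (A→T, transversion), site 34 (G→A, transition).
Of the 5 differences, 2 transitions and 3 transversions over 43 sites: P = 2/43 = 0.046512, Q = 3/43 = 0.069767.
d = −0.5·ln(0.837209) − 0.25·ln(0.860466) = −0.5·(-0.177682) − 0.25·(-0.150281) = 0.1264.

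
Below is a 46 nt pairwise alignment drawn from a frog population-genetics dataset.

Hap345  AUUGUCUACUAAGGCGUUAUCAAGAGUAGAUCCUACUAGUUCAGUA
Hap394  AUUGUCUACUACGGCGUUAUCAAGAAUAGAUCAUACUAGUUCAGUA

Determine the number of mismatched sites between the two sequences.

3

The sequences differ at positions 12 (A/C), 26 (G/A), 33 (C/A).
That gives 3 mismatches out of 46 aligned sites, so the Hamming distance is 3.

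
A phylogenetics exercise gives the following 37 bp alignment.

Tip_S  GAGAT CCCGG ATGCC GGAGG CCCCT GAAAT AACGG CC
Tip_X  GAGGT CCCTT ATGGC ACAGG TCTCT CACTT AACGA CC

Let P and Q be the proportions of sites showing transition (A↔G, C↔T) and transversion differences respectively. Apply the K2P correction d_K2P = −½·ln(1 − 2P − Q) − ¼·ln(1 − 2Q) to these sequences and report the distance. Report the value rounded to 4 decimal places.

Differing sites — 4:A/G (Ti); 9:G/T (Tv); 10:G/T (Tv); 14:C/G (Tv); 16:G/A (Ti); 17:G/C (Tv); 21:C/T (Ti); 23:C/T (Ti); 26:G/C (Tv); 28:A/C (Tv); 29:A/T (Tv); 35:G/A (Ti).
Of the 12 differences, 5 transitions and 7 transversions over 37 sites: P = 5/37 = 0.135135, Q = 7/37 = 0.189189.
d = −0.5·ln(0.540541) − 0.25·ln(0.621622) = −0.5·(-0.615185) − 0.25·(-0.475423) = 0.4264.

0.4264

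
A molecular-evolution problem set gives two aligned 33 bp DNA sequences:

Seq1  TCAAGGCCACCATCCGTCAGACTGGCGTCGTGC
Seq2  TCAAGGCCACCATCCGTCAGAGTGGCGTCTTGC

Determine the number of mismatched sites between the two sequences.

2

Mismatches occur at site 22 (C/G), site 30 (G/T).
That gives 2 mismatches out of 33 aligned sites, so the Hamming distance is 2.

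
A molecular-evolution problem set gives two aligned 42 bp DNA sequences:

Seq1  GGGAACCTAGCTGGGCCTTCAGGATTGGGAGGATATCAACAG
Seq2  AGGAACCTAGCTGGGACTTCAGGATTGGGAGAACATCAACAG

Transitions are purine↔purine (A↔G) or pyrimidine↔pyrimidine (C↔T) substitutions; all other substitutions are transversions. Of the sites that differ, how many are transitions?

Differing sites — 1:G/A (Ti); 16:C/A (Tv); 32:G/A (Ti); 34:T/C (Ti).
Of the 4 differences, 3 transitions and 1 transversion, so the answer is 3.

3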